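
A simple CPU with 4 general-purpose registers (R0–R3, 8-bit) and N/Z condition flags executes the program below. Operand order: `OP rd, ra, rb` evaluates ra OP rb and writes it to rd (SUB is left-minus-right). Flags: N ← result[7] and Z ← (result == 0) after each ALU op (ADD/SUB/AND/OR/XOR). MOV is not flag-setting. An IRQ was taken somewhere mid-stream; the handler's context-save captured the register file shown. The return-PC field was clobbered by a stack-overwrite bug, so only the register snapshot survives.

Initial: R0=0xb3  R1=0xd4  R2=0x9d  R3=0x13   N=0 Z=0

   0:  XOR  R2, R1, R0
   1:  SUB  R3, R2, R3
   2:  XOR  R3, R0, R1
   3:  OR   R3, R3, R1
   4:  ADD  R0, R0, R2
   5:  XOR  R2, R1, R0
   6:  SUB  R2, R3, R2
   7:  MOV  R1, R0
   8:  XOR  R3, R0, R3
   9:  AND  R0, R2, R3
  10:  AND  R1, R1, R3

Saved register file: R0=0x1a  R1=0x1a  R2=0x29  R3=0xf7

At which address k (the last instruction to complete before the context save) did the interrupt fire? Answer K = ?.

after  0: R0=0xb3 R1=0xd4 R2=0x67 R3=0x13  N=0 Z=0
after  1: R0=0xb3 R1=0xd4 R2=0x67 R3=0x54  N=0 Z=0
after  2: R0=0xb3 R1=0xd4 R2=0x67 R3=0x67  N=0 Z=0
after  3: R0=0xb3 R1=0xd4 R2=0x67 R3=0xf7  N=1 Z=0
after  4: R0=0x1a R1=0xd4 R2=0x67 R3=0xf7  N=0 Z=0
after  5: R0=0x1a R1=0xd4 R2=0xce R3=0xf7  N=1 Z=0
after  6: R0=0x1a R1=0xd4 R2=0x29 R3=0xf7  N=0 Z=0
after  7: R0=0x1a R1=0x1a R2=0x29 R3=0xf7  N=0 Z=0
-- IRQ taken; context saved, return-PC = 8 --

K = 7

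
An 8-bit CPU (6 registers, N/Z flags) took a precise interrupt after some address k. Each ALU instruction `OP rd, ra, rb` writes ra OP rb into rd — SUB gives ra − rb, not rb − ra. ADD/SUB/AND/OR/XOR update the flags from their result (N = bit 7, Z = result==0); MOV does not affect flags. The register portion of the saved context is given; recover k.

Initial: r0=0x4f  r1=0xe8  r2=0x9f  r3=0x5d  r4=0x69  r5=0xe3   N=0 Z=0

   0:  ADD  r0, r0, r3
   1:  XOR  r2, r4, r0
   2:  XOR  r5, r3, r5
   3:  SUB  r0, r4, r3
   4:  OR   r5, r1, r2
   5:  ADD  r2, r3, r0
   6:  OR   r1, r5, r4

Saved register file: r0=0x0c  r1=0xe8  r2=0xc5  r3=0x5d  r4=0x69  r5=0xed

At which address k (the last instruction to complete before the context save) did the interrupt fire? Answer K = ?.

K = 4

after  0: r0=0xac r1=0xe8 r2=0x9f r3=0x5d r4=0x69 r5=0xe3  N=1 Z=0
after  1: r0=0xac r1=0xe8 r2=0xc5 r3=0x5d r4=0x69 r5=0xe3  N=1 Z=0
after  2: r0=0xac r1=0xe8 r2=0xc5 r3=0x5d r4=0x69 r5=0xbe  N=1 Z=0
after  3: r0=0x0c r1=0xe8 r2=0xc5 r3=0x5d r4=0x69 r5=0xbe  N=0 Z=0
after  4: r0=0x0c r1=0xe8 r2=0xc5 r3=0x5d r4=0x69 r5=0xed  N=1 Z=0
-- IRQ taken; context saved, return-PC = 5 --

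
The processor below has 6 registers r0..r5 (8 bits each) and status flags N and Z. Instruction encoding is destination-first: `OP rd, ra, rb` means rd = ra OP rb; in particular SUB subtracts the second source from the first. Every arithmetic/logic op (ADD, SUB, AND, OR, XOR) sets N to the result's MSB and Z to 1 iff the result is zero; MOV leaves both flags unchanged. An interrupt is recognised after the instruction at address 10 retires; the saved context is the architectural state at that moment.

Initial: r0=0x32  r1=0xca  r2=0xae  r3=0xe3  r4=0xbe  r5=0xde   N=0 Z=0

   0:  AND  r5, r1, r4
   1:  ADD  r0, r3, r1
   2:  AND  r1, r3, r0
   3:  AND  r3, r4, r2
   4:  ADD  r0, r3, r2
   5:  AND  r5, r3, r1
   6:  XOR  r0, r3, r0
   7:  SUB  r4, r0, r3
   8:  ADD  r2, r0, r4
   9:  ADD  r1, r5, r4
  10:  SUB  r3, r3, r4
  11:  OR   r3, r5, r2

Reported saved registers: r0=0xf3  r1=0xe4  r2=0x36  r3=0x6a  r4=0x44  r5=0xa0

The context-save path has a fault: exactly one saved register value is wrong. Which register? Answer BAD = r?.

after  0: r0=0x32 r1=0xca r2=0xae r3=0xe3 r4=0xbe r5=0x8a  N=1 Z=0
after  1: r0=0xad r1=0xca r2=0xae r3=0xe3 r4=0xbe r5=0x8a  N=1 Z=0
after  2: r0=0xad r1=0xa1 r2=0xae r3=0xe3 r4=0xbe r5=0x8a  N=1 Z=0
after  3: r0=0xad r1=0xa1 r2=0xae r3=0xae r4=0xbe r5=0x8a  N=1 Z=0
after  4: r0=0x5c r1=0xa1 r2=0xae r3=0xae r4=0xbe r5=0x8a  N=0 Z=0
after  5: r0=0x5c r1=0xa1 r2=0xae r3=0xae r4=0xbe r5=0xa0  N=1 Z=0
after  6: r0=0xf2 r1=0xa1 r2=0xae r3=0xae r4=0xbe r5=0xa0  N=1 Z=0
after  7: r0=0xf2 r1=0xa1 r2=0xae r3=0xae r4=0x44 r5=0xa0  N=0 Z=0
after  8: r0=0xf2 r1=0xa1 r2=0x36 r3=0xae r4=0x44 r5=0xa0  N=0 Z=0
after  9: r0=0xf2 r1=0xe4 r2=0x36 r3=0xae r4=0x44 r5=0xa0  N=1 Z=0
after 10: r0=0xf2 r1=0xe4 r2=0x36 r3=0x6a r4=0x44 r5=0xa0  N=0 Z=0
-- IRQ taken; context saved, return-PC = 11 --
mismatch: r0: reported 0xf3 vs actual 0xf2

BAD = r0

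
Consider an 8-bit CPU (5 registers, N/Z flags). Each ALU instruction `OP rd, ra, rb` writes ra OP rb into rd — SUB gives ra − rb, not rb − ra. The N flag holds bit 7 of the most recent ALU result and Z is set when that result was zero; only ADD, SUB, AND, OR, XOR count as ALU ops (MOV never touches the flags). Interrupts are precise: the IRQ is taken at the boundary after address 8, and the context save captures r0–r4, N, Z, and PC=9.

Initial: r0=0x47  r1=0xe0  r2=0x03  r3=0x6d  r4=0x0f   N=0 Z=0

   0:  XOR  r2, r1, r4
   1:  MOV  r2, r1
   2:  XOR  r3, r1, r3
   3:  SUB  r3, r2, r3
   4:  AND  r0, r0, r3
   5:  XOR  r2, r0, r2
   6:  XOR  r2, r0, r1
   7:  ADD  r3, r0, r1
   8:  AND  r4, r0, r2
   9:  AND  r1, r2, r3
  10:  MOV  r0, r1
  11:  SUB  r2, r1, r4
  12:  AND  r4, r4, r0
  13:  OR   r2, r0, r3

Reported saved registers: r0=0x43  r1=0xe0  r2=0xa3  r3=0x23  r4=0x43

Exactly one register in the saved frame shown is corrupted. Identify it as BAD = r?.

BAD = r4

after  0: r0=0x47 r1=0xe0 r2=0xef r3=0x6d r4=0x0f  N=1 Z=0
after  1: r0=0x47 r1=0xe0 r2=0xe0 r3=0x6d r4=0x0f  N=1 Z=0
after  2: r0=0x47 r1=0xe0 r2=0xe0 r3=0x8d r4=0x0f  N=1 Z=0
after  3: r0=0x47 r1=0xe0 r2=0xe0 r3=0x53 r4=0x0f  N=0 Z=0
after  4: r0=0x43 r1=0xe0 r2=0xe0 r3=0x53 r4=0x0f  N=0 Z=0
after  5: r0=0x43 r1=0xe0 r2=0xa3 r3=0x53 r4=0x0f  N=1 Z=0
after  6: r0=0x43 r1=0xe0 r2=0xa3 r3=0x53 r4=0x0f  N=1 Z=0
after  7: r0=0x43 r1=0xe0 r2=0xa3 r3=0x23 r4=0x0f  N=0 Z=0
after  8: r0=0x43 r1=0xe0 r2=0xa3 r3=0x23 r4=0x03  N=0 Z=0
-- IRQ taken; context saved, return-PC = 9 --
mismatch: r4: reported 0x43 vs actual 0x03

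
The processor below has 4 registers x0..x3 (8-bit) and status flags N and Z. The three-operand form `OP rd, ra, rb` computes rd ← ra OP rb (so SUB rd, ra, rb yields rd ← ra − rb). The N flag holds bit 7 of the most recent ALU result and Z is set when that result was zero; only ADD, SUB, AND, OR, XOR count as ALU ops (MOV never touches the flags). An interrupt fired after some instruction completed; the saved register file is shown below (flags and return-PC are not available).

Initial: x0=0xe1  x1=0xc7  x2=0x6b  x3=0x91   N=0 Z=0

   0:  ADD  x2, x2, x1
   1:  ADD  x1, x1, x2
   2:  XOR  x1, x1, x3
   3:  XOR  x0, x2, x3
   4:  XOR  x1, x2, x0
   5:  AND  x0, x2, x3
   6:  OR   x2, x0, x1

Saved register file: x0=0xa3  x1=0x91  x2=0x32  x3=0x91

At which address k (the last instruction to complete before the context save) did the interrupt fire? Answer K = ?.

after  0: x0=0xe1 x1=0xc7 x2=0x32 x3=0x91  N=0 Z=0
after  1: x0=0xe1 x1=0xf9 x2=0x32 x3=0x91  N=1 Z=0
after  2: x0=0xe1 x1=0x68 x2=0x32 x3=0x91  N=0 Z=0
after  3: x0=0xa3 x1=0x68 x2=0x32 x3=0x91  N=1 Z=0
after  4: x0=0xa3 x1=0x91 x2=0x32 x3=0x91  N=1 Z=0
-- IRQ taken; context saved, return-PC = 5 --

K = 4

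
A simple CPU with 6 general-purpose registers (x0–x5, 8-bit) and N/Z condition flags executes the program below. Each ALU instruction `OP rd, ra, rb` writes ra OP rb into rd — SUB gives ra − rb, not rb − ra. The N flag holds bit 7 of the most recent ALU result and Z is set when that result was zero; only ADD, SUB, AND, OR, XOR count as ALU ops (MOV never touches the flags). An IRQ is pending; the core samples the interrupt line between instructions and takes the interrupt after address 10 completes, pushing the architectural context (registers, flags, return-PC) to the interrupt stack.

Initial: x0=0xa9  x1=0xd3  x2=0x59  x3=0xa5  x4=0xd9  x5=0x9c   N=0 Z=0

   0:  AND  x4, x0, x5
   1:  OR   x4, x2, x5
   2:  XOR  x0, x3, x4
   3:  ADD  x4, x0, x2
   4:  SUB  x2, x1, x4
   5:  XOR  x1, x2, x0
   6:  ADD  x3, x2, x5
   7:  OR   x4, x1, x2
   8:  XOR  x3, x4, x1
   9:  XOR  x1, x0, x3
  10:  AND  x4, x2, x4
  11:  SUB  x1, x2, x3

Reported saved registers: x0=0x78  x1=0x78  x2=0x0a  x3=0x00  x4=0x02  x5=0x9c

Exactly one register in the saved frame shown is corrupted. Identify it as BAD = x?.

after  0: x0=0xa9 x1=0xd3 x2=0x59 x3=0xa5 x4=0x88 x5=0x9c  N=1 Z=0
after  1: x0=0xa9 x1=0xd3 x2=0x59 x3=0xa5 x4=0xdd x5=0x9c  N=1 Z=0
after  2: x0=0x78 x1=0xd3 x2=0x59 x3=0xa5 x4=0xdd x5=0x9c  N=0 Z=0
after  3: x0=0x78 x1=0xd3 x2=0x59 x3=0xa5 x4=0xd1 x5=0x9c  N=1 Z=0
after  4: x0=0x78 x1=0xd3 x2=0x02 x3=0xa5 x4=0xd1 x5=0x9c  N=0 Z=0
after  5: x0=0x78 x1=0x7a x2=0x02 x3=0xa5 x4=0xd1 x5=0x9c  N=0 Z=0
after  6: x0=0x78 x1=0x7a x2=0x02 x3=0x9e x4=0xd1 x5=0x9c  N=1 Z=0
after  7: x0=0x78 x1=0x7a x2=0x02 x3=0x9e x4=0x7a x5=0x9c  N=0 Z=0
after  8: x0=0x78 x1=0x7a x2=0x02 x3=0x00 x4=0x7a x5=0x9c  N=0 Z=1
after  9: x0=0x78 x1=0x78 x2=0x02 x3=0x00 x4=0x7a x5=0x9c  N=0 Z=0
after 10: x0=0x78 x1=0x78 x2=0x02 x3=0x00 x4=0x02 x5=0x9c  N=0 Z=0
-- IRQ taken; context saved, return-PC = 11 --
mismatch: x2: reported 0x0a vs actual 0x02

BAD = x2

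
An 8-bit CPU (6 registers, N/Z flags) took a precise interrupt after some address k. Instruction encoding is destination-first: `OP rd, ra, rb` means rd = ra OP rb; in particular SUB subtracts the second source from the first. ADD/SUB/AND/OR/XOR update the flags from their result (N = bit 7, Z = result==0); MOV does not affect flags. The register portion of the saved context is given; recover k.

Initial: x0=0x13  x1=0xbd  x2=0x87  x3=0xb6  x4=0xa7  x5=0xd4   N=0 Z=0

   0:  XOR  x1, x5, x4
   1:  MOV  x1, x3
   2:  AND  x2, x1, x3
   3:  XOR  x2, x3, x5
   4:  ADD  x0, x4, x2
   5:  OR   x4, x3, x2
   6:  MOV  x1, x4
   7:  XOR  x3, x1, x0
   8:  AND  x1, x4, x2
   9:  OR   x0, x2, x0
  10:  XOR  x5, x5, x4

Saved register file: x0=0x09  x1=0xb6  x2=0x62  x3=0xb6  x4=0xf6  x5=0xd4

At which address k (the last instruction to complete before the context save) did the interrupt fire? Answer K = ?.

after  0: x0=0x13 x1=0x73 x2=0x87 x3=0xb6 x4=0xa7 x5=0xd4  N=0 Z=0
after  1: x0=0x13 x1=0xb6 x2=0x87 x3=0xb6 x4=0xa7 x5=0xd4  N=0 Z=0
after  2: x0=0x13 x1=0xb6 x2=0xb6 x3=0xb6 x4=0xa7 x5=0xd4  N=1 Z=0
after  3: x0=0x13 x1=0xb6 x2=0x62 x3=0xb6 x4=0xa7 x5=0xd4  N=0 Z=0
after  4: x0=0x09 x1=0xb6 x2=0x62 x3=0xb6 x4=0xa7 x5=0xd4  N=0 Z=0
after  5: x0=0x09 x1=0xb6 x2=0x62 x3=0xb6 x4=0xf6 x5=0xd4  N=1 Z=0
-- IRQ taken; context saved, return-PC = 6 --

K = 5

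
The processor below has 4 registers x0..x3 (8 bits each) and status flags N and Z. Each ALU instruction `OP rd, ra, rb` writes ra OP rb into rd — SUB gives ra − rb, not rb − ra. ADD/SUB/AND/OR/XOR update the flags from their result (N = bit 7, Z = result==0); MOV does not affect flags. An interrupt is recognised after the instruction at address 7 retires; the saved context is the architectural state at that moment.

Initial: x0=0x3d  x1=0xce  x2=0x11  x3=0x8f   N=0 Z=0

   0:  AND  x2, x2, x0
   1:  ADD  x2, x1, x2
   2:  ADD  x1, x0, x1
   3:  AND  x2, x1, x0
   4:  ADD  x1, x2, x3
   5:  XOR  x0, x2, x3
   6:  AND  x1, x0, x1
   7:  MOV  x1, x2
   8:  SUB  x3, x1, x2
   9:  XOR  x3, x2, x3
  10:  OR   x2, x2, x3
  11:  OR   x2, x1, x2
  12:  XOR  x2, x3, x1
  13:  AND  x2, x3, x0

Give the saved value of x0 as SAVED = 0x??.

SAVED = 0x86

after  0: x0=0x3d x1=0xce x2=0x11 x3=0x8f  N=0 Z=0
after  1: x0=0x3d x1=0xce x2=0xdf x3=0x8f  N=1 Z=0
after  2: x0=0x3d x1=0x0b x2=0xdf x3=0x8f  N=0 Z=0
after  3: x0=0x3d x1=0x0b x2=0x09 x3=0x8f  N=0 Z=0
after  4: x0=0x3d x1=0x98 x2=0x09 x3=0x8f  N=1 Z=0
after  5: x0=0x86 x1=0x98 x2=0x09 x3=0x8f  N=1 Z=0
after  6: x0=0x86 x1=0x80 x2=0x09 x3=0x8f  N=1 Z=0
after  7: x0=0x86 x1=0x09 x2=0x09 x3=0x8f  N=1 Z=0
-- IRQ taken; context saved, return-PC = 8 --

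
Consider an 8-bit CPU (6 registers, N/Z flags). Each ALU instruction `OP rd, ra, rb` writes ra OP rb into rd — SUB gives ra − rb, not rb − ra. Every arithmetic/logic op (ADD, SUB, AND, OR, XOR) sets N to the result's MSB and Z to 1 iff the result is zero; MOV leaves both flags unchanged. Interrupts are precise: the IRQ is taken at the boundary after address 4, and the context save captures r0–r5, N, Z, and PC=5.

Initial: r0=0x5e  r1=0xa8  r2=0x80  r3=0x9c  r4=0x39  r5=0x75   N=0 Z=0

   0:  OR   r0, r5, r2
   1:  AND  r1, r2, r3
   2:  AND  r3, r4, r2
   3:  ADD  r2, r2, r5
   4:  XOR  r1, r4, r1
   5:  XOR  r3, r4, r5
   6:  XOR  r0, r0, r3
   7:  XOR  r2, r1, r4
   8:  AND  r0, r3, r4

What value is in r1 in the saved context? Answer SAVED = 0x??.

SAVED = 0xb9

after  0: r0=0xf5 r1=0xa8 r2=0x80 r3=0x9c r4=0x39 r5=0x75  N=1 Z=0
after  1: r0=0xf5 r1=0x80 r2=0x80 r3=0x9c r4=0x39 r5=0x75  N=1 Z=0
after  2: r0=0xf5 r1=0x80 r2=0x80 r3=0x00 r4=0x39 r5=0x75  N=0 Z=1
after  3: r0=0xf5 r1=0x80 r2=0xf5 r3=0x00 r4=0x39 r5=0x75  N=1 Z=0
after  4: r0=0xf5 r1=0xb9 r2=0xf5 r3=0x00 r4=0x39 r5=0x75  N=1 Z=0
-- IRQ taken; context saved, return-PC = 5 --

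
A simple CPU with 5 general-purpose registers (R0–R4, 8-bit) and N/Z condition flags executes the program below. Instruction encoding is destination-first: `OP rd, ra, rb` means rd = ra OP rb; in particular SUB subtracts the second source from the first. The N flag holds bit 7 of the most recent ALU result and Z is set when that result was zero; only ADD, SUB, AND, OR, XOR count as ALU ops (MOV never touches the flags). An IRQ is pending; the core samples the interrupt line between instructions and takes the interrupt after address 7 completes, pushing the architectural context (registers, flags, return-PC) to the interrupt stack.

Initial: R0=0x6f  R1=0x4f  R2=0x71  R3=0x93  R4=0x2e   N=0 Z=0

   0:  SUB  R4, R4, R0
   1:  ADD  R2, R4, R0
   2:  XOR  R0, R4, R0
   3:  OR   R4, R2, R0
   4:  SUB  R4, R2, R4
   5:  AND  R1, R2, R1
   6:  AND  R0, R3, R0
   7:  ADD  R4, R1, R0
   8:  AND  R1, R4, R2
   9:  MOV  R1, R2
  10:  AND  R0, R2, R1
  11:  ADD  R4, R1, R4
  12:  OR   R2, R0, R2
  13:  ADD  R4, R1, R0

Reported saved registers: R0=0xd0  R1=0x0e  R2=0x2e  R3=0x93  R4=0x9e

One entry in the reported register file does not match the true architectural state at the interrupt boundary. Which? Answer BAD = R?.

after  0: R0=0x6f R1=0x4f R2=0x71 R3=0x93 R4=0xbf  N=1 Z=0
after  1: R0=0x6f R1=0x4f R2=0x2e R3=0x93 R4=0xbf  N=0 Z=0
after  2: R0=0xd0 R1=0x4f R2=0x2e R3=0x93 R4=0xbf  N=1 Z=0
after  3: R0=0xd0 R1=0x4f R2=0x2e R3=0x93 R4=0xfe  N=1 Z=0
after  4: R0=0xd0 R1=0x4f R2=0x2e R3=0x93 R4=0x30  N=0 Z=0
after  5: R0=0xd0 R1=0x0e R2=0x2e R3=0x93 R4=0x30  N=0 Z=0
after  6: R0=0x90 R1=0x0e R2=0x2e R3=0x93 R4=0x30  N=1 Z=0
after  7: R0=0x90 R1=0x0e R2=0x2e R3=0x93 R4=0x9e  N=1 Z=0
-- IRQ taken; context saved, return-PC = 8 --
mismatch: R0: reported 0xd0 vs actual 0x90

BAD = R0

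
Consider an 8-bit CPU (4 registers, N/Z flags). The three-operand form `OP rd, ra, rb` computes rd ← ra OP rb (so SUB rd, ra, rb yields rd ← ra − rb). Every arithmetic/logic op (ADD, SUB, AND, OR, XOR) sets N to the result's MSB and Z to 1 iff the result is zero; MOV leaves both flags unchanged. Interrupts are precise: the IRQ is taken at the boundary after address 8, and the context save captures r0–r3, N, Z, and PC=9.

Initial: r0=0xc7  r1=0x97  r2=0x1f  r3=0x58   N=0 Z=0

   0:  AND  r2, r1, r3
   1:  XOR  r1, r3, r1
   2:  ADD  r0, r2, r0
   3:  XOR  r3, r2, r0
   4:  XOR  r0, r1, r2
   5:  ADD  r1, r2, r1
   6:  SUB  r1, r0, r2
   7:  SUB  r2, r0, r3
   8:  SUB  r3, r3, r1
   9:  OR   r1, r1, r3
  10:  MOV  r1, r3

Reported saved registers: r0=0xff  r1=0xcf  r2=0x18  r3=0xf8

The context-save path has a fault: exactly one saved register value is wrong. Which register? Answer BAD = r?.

BAD = r0

after  0: r0=0xc7 r1=0x97 r2=0x10 r3=0x58  N=0 Z=0
after  1: r0=0xc7 r1=0xcf r2=0x10 r3=0x58  N=1 Z=0
after  2: r0=0xd7 r1=0xcf r2=0x10 r3=0x58  N=1 Z=0
after  3: r0=0xd7 r1=0xcf r2=0x10 r3=0xc7  N=1 Z=0
after  4: r0=0xdf r1=0xcf r2=0x10 r3=0xc7  N=1 Z=0
after  5: r0=0xdf r1=0xdf r2=0x10 r3=0xc7  N=1 Z=0
after  6: r0=0xdf r1=0xcf r2=0x10 r3=0xc7  N=1 Z=0
after  7: r0=0xdf r1=0xcf r2=0x18 r3=0xc7  N=0 Z=0
after  8: r0=0xdf r1=0xcf r2=0x18 r3=0xf8  N=1 Z=0
-- IRQ taken; context saved, return-PC = 9 --
mismatch: r0: reported 0xff vs actual 0xdf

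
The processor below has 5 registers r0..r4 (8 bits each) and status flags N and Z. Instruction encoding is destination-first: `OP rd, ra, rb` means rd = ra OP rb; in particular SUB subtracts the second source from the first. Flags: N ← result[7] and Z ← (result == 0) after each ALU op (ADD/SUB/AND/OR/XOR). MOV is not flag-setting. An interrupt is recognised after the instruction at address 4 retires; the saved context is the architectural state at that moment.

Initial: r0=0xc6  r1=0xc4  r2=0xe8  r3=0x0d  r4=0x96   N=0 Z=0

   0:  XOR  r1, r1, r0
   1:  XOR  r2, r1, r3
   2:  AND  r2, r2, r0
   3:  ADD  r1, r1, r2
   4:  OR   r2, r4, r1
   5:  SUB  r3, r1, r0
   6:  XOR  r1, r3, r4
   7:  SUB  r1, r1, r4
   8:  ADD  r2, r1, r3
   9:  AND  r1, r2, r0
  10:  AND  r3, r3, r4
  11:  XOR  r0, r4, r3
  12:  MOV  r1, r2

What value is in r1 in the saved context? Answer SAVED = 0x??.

SAVED = 0x08

after  0: r0=0xc6 r1=0x02 r2=0xe8 r3=0x0d r4=0x96  N=0 Z=0
after  1: r0=0xc6 r1=0x02 r2=0x0f r3=0x0d r4=0x96  N=0 Z=0
after  2: r0=0xc6 r1=0x02 r2=0x06 r3=0x0d r4=0x96  N=0 Z=0
after  3: r0=0xc6 r1=0x08 r2=0x06 r3=0x0d r4=0x96  N=0 Z=0
after  4: r0=0xc6 r1=0x08 r2=0x9e r3=0x0d r4=0x96  N=1 Z=0
-- IRQ taken; context saved, return-PC = 5 --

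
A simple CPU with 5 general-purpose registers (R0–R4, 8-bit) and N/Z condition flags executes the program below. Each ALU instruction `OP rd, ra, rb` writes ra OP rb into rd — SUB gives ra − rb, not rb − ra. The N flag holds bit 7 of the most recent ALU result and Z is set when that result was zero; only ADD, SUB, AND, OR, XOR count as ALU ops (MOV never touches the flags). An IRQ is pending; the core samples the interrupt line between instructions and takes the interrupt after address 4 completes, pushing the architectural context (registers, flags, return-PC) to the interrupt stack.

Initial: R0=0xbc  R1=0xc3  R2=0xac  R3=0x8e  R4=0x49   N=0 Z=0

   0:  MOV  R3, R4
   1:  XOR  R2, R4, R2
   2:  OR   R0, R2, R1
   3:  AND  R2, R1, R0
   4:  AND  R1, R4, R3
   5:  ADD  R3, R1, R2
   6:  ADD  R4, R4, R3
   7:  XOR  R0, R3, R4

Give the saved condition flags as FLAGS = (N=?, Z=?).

after  0: R0=0xbc R1=0xc3 R2=0xac R3=0x49 R4=0x49  N=0 Z=0
after  1: R0=0xbc R1=0xc3 R2=0xe5 R3=0x49 R4=0x49  N=1 Z=0
after  2: R0=0xe7 R1=0xc3 R2=0xe5 R3=0x49 R4=0x49  N=1 Z=0
after  3: R0=0xe7 R1=0xc3 R2=0xc3 R3=0x49 R4=0x49  N=1 Z=0
after  4: R0=0xe7 R1=0x49 R2=0xc3 R3=0x49 R4=0x49  N=0 Z=0
-- IRQ taken; context saved, return-PC = 5 --

FLAGS = (N=0, Z=0)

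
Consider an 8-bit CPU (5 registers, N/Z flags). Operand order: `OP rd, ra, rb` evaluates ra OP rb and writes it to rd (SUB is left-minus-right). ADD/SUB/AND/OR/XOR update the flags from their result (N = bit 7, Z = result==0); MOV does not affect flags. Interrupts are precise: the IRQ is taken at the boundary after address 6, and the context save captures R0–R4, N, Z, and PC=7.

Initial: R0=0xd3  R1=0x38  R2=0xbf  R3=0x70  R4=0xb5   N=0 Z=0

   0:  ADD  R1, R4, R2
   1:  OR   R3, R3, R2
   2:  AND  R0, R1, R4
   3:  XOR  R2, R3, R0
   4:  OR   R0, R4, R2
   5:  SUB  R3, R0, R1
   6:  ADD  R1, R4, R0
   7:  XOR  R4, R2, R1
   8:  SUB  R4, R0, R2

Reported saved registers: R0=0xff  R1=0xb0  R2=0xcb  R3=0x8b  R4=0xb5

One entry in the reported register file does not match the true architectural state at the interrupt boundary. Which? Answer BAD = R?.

after  0: R0=0xd3 R1=0x74 R2=0xbf R3=0x70 R4=0xb5  N=0 Z=0
after  1: R0=0xd3 R1=0x74 R2=0xbf R3=0xff R4=0xb5  N=1 Z=0
after  2: R0=0x34 R1=0x74 R2=0xbf R3=0xff R4=0xb5  N=0 Z=0
after  3: R0=0x34 R1=0x74 R2=0xcb R3=0xff R4=0xb5  N=1 Z=0
after  4: R0=0xff R1=0x74 R2=0xcb R3=0xff R4=0xb5  N=1 Z=0
after  5: R0=0xff R1=0x74 R2=0xcb R3=0x8b R4=0xb5  N=1 Z=0
after  6: R0=0xff R1=0xb4 R2=0xcb R3=0x8b R4=0xb5  N=1 Z=0
-- IRQ taken; context saved, return-PC = 7 --
mismatch: R1: reported 0xb0 vs actual 0xb4

BAD = R1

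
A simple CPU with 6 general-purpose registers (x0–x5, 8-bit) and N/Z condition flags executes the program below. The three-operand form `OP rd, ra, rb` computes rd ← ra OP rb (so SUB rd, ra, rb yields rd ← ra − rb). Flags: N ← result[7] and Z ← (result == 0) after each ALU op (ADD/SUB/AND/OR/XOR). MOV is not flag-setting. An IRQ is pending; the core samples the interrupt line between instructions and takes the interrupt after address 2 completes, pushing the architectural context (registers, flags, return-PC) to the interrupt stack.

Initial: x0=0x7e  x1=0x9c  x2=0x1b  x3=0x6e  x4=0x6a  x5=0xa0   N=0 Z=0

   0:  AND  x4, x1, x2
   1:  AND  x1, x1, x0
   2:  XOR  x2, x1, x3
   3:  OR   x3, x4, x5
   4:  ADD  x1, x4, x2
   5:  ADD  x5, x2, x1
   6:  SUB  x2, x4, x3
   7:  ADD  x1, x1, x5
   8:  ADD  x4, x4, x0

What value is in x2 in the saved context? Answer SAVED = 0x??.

after  0: x0=0x7e x1=0x9c x2=0x1b x3=0x6e x4=0x18 x5=0xa0  N=0 Z=0
after  1: x0=0x7e x1=0x1c x2=0x1b x3=0x6e x4=0x18 x5=0xa0  N=0 Z=0
after  2: x0=0x7e x1=0x1c x2=0x72 x3=0x6e x4=0x18 x5=0xa0  N=0 Z=0
-- IRQ taken; context saved, return-PC = 3 --

SAVED = 0x72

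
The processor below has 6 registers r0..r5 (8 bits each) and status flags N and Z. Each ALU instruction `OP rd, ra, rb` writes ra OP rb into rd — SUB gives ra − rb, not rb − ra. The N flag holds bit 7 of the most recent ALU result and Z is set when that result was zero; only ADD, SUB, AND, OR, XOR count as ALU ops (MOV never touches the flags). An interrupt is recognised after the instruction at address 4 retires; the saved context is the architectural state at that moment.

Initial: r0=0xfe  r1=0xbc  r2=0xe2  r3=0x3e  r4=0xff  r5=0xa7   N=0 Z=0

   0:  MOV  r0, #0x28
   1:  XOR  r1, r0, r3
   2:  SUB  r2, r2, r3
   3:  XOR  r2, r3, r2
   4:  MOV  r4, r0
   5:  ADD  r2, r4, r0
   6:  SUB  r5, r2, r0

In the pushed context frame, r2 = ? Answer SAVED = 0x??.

after  0: r0=0x28 r1=0xbc r2=0xe2 r3=0x3e r4=0xff r5=0xa7  N=0 Z=0
after  1: r0=0x28 r1=0x16 r2=0xe2 r3=0x3e r4=0xff r5=0xa7  N=0 Z=0
after  2: r0=0x28 r1=0x16 r2=0xa4 r3=0x3e r4=0xff r5=0xa7  N=1 Z=0
after  3: r0=0x28 r1=0x16 r2=0x9a r3=0x3e r4=0xff r5=0xa7  N=1 Z=0
after  4: r0=0x28 r1=0x16 r2=0x9a r3=0x3e r4=0x28 r5=0xa7  N=1 Z=0
-- IRQ taken; context saved, return-PC = 5 --

SAVED = 0x9a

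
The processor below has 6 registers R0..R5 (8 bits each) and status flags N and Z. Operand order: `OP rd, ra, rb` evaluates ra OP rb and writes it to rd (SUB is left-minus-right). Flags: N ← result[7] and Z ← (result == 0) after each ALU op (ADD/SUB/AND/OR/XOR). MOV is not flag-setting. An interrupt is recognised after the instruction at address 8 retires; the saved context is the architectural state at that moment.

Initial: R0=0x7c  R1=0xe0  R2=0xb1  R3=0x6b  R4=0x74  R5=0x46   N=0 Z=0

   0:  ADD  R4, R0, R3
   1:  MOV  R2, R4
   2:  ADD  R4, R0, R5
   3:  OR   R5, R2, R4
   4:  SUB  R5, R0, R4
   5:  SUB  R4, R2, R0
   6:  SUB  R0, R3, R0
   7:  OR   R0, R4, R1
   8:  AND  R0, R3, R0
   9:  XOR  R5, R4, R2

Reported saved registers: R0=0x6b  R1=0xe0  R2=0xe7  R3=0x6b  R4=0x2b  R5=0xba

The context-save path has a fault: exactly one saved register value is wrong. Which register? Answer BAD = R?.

BAD = R4

after  0: R0=0x7c R1=0xe0 R2=0xb1 R3=0x6b R4=0xe7 R5=0x46  N=1 Z=0
after  1: R0=0x7c R1=0xe0 R2=0xe7 R3=0x6b R4=0xe7 R5=0x46  N=1 Z=0
after  2: R0=0x7c R1=0xe0 R2=0xe7 R3=0x6b R4=0xc2 R5=0x46  N=1 Z=0
after  3: R0=0x7c R1=0xe0 R2=0xe7 R3=0x6b R4=0xc2 R5=0xe7  N=1 Z=0
after  4: R0=0x7c R1=0xe0 R2=0xe7 R3=0x6b R4=0xc2 R5=0xba  N=1 Z=0
after  5: R0=0x7c R1=0xe0 R2=0xe7 R3=0x6b R4=0x6b R5=0xba  N=0 Z=0
after  6: R0=0xef R1=0xe0 R2=0xe7 R3=0x6b R4=0x6b R5=0xba  N=1 Z=0
after  7: R0=0xeb R1=0xe0 R2=0xe7 R3=0x6b R4=0x6b R5=0xba  N=1 Z=0
after  8: R0=0x6b R1=0xe0 R2=0xe7 R3=0x6b R4=0x6b R5=0xba  N=0 Z=0
-- IRQ taken; context saved, return-PC = 9 --
mismatch: R4: reported 0x2b vs actual 0x6b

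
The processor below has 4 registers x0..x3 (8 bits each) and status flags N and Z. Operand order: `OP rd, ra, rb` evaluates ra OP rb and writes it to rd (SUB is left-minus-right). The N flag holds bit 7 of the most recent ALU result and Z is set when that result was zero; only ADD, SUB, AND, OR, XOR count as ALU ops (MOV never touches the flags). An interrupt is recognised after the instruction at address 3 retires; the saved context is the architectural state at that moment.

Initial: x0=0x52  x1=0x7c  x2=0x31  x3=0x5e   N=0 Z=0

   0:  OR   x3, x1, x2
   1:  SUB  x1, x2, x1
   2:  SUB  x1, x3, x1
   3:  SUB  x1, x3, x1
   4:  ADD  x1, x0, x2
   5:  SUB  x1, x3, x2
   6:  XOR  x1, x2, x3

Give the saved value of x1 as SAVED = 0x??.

SAVED = 0xb5

after  0: x0=0x52 x1=0x7c x2=0x31 x3=0x7d  N=0 Z=0
after  1: x0=0x52 x1=0xb5 x2=0x31 x3=0x7d  N=1 Z=0
after  2: x0=0x52 x1=0xc8 x2=0x31 x3=0x7d  N=1 Z=0
after  3: x0=0x52 x1=0xb5 x2=0x31 x3=0x7d  N=1 Z=0
-- IRQ taken; context saved, return-PC = 4 --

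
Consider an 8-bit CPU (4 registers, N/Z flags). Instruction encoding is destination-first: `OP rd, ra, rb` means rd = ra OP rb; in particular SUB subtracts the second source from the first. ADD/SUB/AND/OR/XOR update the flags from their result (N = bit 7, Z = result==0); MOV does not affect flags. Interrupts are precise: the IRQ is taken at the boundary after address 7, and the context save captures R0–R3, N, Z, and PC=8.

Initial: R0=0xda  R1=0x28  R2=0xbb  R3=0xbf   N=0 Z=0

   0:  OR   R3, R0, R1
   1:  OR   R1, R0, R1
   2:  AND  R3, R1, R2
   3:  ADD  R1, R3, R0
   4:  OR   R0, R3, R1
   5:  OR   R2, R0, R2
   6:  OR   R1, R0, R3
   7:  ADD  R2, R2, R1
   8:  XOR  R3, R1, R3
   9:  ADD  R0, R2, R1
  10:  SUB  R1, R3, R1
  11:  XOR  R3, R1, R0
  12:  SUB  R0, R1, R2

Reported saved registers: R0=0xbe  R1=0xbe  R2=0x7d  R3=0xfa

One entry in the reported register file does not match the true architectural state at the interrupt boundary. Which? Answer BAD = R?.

after  0: R0=0xda R1=0x28 R2=0xbb R3=0xfa  N=1 Z=0
after  1: R0=0xda R1=0xfa R2=0xbb R3=0xfa  N=1 Z=0
after  2: R0=0xda R1=0xfa R2=0xbb R3=0xba  N=1 Z=0
after  3: R0=0xda R1=0x94 R2=0xbb R3=0xba  N=1 Z=0
after  4: R0=0xbe R1=0x94 R2=0xbb R3=0xba  N=1 Z=0
after  5: R0=0xbe R1=0x94 R2=0xbf R3=0xba  N=1 Z=0
after  6: R0=0xbe R1=0xbe R2=0xbf R3=0xba  N=1 Z=0
after  7: R0=0xbe R1=0xbe R2=0x7d R3=0xba  N=0 Z=0
-- IRQ taken; context saved, return-PC = 8 --
mismatch: R3: reported 0xfa vs actual 0xba

BAD = R3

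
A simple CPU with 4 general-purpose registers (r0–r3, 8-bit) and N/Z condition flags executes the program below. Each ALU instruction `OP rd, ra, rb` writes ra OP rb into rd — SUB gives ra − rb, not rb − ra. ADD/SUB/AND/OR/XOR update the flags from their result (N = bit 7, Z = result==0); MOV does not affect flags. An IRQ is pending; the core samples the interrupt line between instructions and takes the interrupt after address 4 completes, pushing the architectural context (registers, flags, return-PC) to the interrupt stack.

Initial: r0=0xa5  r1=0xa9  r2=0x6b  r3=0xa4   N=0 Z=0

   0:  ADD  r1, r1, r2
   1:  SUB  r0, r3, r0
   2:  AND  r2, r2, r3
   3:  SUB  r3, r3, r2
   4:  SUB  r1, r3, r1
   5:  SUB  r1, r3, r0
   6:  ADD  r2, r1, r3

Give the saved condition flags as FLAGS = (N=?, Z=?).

after  0: r0=0xa5 r1=0x14 r2=0x6b r3=0xa4  N=0 Z=0
after  1: r0=0xff r1=0x14 r2=0x6b r3=0xa4  N=1 Z=0
after  2: r0=0xff r1=0x14 r2=0x20 r3=0xa4  N=0 Z=0
after  3: r0=0xff r1=0x14 r2=0x20 r3=0x84  N=1 Z=0
after  4: r0=0xff r1=0x70 r2=0x20 r3=0x84  N=0 Z=0
-- IRQ taken; context saved, return-PC = 5 --

FLAGS = (N=0, Z=0)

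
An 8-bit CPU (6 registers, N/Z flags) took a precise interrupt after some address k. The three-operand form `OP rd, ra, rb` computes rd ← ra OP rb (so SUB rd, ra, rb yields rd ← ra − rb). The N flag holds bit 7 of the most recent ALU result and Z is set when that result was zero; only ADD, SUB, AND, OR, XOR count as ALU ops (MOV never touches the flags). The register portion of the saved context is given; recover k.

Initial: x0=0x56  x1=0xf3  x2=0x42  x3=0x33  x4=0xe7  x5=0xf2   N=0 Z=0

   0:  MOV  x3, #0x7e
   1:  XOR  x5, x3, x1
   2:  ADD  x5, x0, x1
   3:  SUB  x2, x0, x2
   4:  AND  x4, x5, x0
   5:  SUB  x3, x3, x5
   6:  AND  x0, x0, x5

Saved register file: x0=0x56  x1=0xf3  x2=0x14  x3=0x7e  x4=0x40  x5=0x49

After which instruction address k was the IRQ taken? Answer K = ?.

K = 4

after  0: x0=0x56 x1=0xf3 x2=0x42 x3=0x7e x4=0xe7 x5=0xf2  N=0 Z=0
after  1: x0=0x56 x1=0xf3 x2=0x42 x3=0x7e x4=0xe7 x5=0x8d  N=1 Z=0
after  2: x0=0x56 x1=0xf3 x2=0x42 x3=0x7e x4=0xe7 x5=0x49  N=0 Z=0
after  3: x0=0x56 x1=0xf3 x2=0x14 x3=0x7e x4=0xe7 x5=0x49  N=0 Z=0
after  4: x0=0x56 x1=0xf3 x2=0x14 x3=0x7e x4=0x40 x5=0x49  N=0 Z=0
-- IRQ taken; context saved, return-PC = 5 --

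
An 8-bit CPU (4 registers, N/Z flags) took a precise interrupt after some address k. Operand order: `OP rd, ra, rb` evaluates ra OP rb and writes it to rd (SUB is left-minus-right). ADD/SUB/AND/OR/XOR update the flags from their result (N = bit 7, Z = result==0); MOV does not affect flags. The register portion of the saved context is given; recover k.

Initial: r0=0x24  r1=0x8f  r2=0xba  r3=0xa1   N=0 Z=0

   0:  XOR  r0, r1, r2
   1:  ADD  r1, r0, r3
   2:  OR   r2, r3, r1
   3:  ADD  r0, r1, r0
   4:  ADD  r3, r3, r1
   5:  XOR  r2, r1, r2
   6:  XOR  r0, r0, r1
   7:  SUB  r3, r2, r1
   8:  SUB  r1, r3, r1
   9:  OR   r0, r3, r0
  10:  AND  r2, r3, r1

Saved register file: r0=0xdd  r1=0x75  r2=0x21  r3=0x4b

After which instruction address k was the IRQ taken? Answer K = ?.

after  0: r0=0x35 r1=0x8f r2=0xba r3=0xa1  N=0 Z=0
after  1: r0=0x35 r1=0xd6 r2=0xba r3=0xa1  N=1 Z=0
after  2: r0=0x35 r1=0xd6 r2=0xf7 r3=0xa1  N=1 Z=0
after  3: r0=0x0b r1=0xd6 r2=0xf7 r3=0xa1  N=0 Z=0
after  4: r0=0x0b r1=0xd6 r2=0xf7 r3=0x77  N=0 Z=0
after  5: r0=0x0b r1=0xd6 r2=0x21 r3=0x77  N=0 Z=0
after  6: r0=0xdd r1=0xd6 r2=0x21 r3=0x77  N=1 Z=0
after  7: r0=0xdd r1=0xd6 r2=0x21 r3=0x4b  N=0 Z=0
after  8: r0=0xdd r1=0x75 r2=0x21 r3=0x4b  N=0 Z=0
-- IRQ taken; context saved, return-PC = 9 --

K = 8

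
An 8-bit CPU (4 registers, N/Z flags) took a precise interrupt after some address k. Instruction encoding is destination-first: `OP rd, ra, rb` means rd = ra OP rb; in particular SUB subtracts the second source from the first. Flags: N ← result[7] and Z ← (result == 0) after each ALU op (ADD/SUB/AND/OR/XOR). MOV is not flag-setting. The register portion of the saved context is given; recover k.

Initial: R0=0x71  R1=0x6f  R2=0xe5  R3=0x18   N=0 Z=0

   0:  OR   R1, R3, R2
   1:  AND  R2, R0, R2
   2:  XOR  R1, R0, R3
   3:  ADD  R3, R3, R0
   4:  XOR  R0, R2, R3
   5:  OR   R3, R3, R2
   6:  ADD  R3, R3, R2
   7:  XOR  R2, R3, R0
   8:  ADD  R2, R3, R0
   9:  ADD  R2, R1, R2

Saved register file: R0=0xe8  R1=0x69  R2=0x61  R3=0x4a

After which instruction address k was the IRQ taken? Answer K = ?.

K = 6

after  0: R0=0x71 R1=0xfd R2=0xe5 R3=0x18  N=1 Z=0
after  1: R0=0x71 R1=0xfd R2=0x61 R3=0x18  N=0 Z=0
after  2: R0=0x71 R1=0x69 R2=0x61 R3=0x18  N=0 Z=0
after  3: R0=0x71 R1=0x69 R2=0x61 R3=0x89  N=1 Z=0
after  4: R0=0xe8 R1=0x69 R2=0x61 R3=0x89  N=1 Z=0
after  5: R0=0xe8 R1=0x69 R2=0x61 R3=0xe9  N=1 Z=0
after  6: R0=0xe8 R1=0x69 R2=0x61 R3=0x4a  N=0 Z=0
-- IRQ taken; context saved, return-PC = 7 --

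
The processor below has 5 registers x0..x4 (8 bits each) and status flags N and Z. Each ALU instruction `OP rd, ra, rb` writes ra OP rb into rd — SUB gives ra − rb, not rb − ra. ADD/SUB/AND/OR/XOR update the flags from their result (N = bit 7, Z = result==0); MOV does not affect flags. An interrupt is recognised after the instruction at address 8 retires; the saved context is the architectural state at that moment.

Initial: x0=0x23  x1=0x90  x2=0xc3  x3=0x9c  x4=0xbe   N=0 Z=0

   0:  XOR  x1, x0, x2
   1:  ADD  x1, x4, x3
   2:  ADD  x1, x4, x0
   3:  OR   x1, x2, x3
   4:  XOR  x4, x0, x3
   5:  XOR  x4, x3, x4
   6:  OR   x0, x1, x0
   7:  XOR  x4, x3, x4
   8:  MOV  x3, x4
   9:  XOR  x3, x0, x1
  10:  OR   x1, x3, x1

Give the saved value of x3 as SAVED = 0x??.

SAVED = 0xbf

after  0: x0=0x23 x1=0xe0 x2=0xc3 x3=0x9c x4=0xbe  N=1 Z=0
after  1: x0=0x23 x1=0x5a x2=0xc3 x3=0x9c x4=0xbe  N=0 Z=0
after  2: x0=0x23 x1=0xe1 x2=0xc3 x3=0x9c x4=0xbe  N=1 Z=0
after  3: x0=0x23 x1=0xdf x2=0xc3 x3=0x9c x4=0xbe  N=1 Z=0
after  4: x0=0x23 x1=0xdf x2=0xc3 x3=0x9c x4=0xbf  N=1 Z=0
after  5: x0=0x23 x1=0xdf x2=0xc3 x3=0x9c x4=0x23  N=0 Z=0
after  6: x0=0xff x1=0xdf x2=0xc3 x3=0x9c x4=0x23  N=1 Z=0
after  7: x0=0xff x1=0xdf x2=0xc3 x3=0x9c x4=0xbf  N=1 Z=0
after  8: x0=0xff x1=0xdf x2=0xc3 x3=0xbf x4=0xbf  N=1 Z=0
-- IRQ taken; context saved, return-PC = 9 --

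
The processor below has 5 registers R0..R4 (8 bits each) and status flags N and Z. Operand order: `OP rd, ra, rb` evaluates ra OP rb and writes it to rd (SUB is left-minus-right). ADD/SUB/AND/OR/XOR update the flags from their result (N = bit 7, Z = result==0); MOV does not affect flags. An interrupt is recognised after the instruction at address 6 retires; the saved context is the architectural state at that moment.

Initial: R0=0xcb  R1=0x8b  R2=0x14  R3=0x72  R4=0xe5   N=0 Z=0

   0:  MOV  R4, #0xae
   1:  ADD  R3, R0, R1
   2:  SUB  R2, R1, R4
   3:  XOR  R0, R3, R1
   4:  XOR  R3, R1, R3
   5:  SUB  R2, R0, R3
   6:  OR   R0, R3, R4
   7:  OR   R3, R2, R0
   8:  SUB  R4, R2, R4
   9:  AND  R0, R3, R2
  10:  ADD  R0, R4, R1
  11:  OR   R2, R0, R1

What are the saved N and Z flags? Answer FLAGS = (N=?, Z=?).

after  0: R0=0xcb R1=0x8b R2=0x14 R3=0x72 R4=0xae  N=0 Z=0
after  1: R0=0xcb R1=0x8b R2=0x14 R3=0x56 R4=0xae  N=0 Z=0
after  2: R0=0xcb R1=0x8b R2=0xdd R3=0x56 R4=0xae  N=1 Z=0
after  3: R0=0xdd R1=0x8b R2=0xdd R3=0x56 R4=0xae  N=1 Z=0
after  4: R0=0xdd R1=0x8b R2=0xdd R3=0xdd R4=0xae  N=1 Z=0
after  5: R0=0xdd R1=0x8b R2=0x00 R3=0xdd R4=0xae  N=0 Z=1
after  6: R0=0xff R1=0x8b R2=0x00 R3=0xdd R4=0xae  N=1 Z=0
-- IRQ taken; context saved, return-PC = 7 --

FLAGS = (N=1, Z=0)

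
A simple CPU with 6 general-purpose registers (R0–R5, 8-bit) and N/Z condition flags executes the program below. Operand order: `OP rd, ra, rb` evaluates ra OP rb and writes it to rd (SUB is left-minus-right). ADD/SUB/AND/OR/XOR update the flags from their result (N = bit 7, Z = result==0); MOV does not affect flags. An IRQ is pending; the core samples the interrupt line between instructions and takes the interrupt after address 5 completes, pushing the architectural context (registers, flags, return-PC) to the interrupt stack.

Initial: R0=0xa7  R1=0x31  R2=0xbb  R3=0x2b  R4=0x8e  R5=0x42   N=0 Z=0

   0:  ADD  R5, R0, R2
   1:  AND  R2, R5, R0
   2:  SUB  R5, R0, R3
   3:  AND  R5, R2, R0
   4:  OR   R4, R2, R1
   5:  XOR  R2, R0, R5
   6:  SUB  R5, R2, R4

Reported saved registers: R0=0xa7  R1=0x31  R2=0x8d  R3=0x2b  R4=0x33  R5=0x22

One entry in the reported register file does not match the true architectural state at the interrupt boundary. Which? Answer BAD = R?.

after  0: R0=0xa7 R1=0x31 R2=0xbb R3=0x2b R4=0x8e R5=0x62  N=0 Z=0
after  1: R0=0xa7 R1=0x31 R2=0x22 R3=0x2b R4=0x8e R5=0x62  N=0 Z=0
after  2: R0=0xa7 R1=0x31 R2=0x22 R3=0x2b R4=0x8e R5=0x7c  N=0 Z=0
after  3: R0=0xa7 R1=0x31 R2=0x22 R3=0x2b R4=0x8e R5=0x22  N=0 Z=0
after  4: R0=0xa7 R1=0x31 R2=0x22 R3=0x2b R4=0x33 R5=0x22  N=0 Z=0
after  5: R0=0xa7 R1=0x31 R2=0x85 R3=0x2b R4=0x33 R5=0x22  N=1 Z=0
-- IRQ taken; context saved, return-PC = 6 --
mismatch: R2: reported 0x8d vs actual 0x85

BAD = R2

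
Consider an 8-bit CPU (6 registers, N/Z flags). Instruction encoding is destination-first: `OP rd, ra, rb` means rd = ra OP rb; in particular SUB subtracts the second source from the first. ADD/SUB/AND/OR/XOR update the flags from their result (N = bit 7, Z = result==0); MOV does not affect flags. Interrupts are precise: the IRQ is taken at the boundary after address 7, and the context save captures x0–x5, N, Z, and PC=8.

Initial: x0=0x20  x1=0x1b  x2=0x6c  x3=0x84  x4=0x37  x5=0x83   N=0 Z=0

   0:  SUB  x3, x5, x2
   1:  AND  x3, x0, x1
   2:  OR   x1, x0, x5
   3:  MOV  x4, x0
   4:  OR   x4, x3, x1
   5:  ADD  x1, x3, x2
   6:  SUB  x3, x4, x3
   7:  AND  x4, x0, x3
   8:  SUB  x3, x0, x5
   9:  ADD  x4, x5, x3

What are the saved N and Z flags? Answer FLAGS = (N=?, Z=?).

after  0: x0=0x20 x1=0x1b x2=0x6c x3=0x17 x4=0x37 x5=0x83  N=0 Z=0
after  1: x0=0x20 x1=0x1b x2=0x6c x3=0x00 x4=0x37 x5=0x83  N=0 Z=1
after  2: x0=0x20 x1=0xa3 x2=0x6c x3=0x00 x4=0x37 x5=0x83  N=1 Z=0
after  3: x0=0x20 x1=0xa3 x2=0x6c x3=0x00 x4=0x20 x5=0x83  N=1 Z=0
after  4: x0=0x20 x1=0xa3 x2=0x6c x3=0x00 x4=0xa3 x5=0x83  N=1 Z=0
after  5: x0=0x20 x1=0x6c x2=0x6c x3=0x00 x4=0xa3 x5=0x83  N=0 Z=0
after  6: x0=0x20 x1=0x6c x2=0x6c x3=0xa3 x4=0xa3 x5=0x83  N=1 Z=0
after  7: x0=0x20 x1=0x6c x2=0x6c x3=0xa3 x4=0x20 x5=0x83  N=0 Z=0
-- IRQ taken; context saved, return-PC = 8 --

FLAGS = (N=0, Z=0)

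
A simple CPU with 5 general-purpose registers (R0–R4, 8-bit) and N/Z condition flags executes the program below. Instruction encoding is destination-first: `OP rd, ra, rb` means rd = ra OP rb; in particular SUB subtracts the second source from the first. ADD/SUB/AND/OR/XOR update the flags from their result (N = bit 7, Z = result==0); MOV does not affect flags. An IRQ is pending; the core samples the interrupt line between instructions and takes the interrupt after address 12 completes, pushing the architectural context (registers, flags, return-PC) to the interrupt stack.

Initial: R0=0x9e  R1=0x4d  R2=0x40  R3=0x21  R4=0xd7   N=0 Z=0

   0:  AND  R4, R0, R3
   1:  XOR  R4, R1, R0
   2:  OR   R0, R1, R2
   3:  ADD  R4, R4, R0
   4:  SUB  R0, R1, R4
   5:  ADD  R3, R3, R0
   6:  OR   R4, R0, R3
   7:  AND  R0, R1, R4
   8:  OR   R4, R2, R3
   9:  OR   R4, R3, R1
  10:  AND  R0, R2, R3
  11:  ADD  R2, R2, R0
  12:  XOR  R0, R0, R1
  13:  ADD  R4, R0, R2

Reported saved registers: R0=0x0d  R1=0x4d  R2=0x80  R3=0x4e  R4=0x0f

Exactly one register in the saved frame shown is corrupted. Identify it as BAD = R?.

BAD = R4

after  0: R0=0x9e R1=0x4d R2=0x40 R3=0x21 R4=0x00  N=0 Z=1
after  1: R0=0x9e R1=0x4d R2=0x40 R3=0x21 R4=0xd3  N=1 Z=0
after  2: R0=0x4d R1=0x4d R2=0x40 R3=0x21 R4=0xd3  N=0 Z=0
after  3: R0=0x4d R1=0x4d R2=0x40 R3=0x21 R4=0x20  N=0 Z=0
after  4: R0=0x2d R1=0x4d R2=0x40 R3=0x21 R4=0x20  N=0 Z=0
after  5: R0=0x2d R1=0x4d R2=0x40 R3=0x4e R4=0x20  N=0 Z=0
after  6: R0=0x2d R1=0x4d R2=0x40 R3=0x4e R4=0x6f  N=0 Z=0
after  7: R0=0x4d R1=0x4d R2=0x40 R3=0x4e R4=0x6f  N=0 Z=0
after  8: R0=0x4d R1=0x4d R2=0x40 R3=0x4e R4=0x4e  N=0 Z=0
after  9: R0=0x4d R1=0x4d R2=0x40 R3=0x4e R4=0x4f  N=0 Z=0
after 10: R0=0x40 R1=0x4d R2=0x40 R3=0x4e R4=0x4f  N=0 Z=0
after 11: R0=0x40 R1=0x4d R2=0x80 R3=0x4e R4=0x4f  N=1 Z=0
after 12: R0=0x0d R1=0x4d R2=0x80 R3=0x4e R4=0x4f  N=0 Z=0
-- IRQ taken; context saved, return-PC = 13 --
mismatch: R4: reported 0x0f vs actual 0x4f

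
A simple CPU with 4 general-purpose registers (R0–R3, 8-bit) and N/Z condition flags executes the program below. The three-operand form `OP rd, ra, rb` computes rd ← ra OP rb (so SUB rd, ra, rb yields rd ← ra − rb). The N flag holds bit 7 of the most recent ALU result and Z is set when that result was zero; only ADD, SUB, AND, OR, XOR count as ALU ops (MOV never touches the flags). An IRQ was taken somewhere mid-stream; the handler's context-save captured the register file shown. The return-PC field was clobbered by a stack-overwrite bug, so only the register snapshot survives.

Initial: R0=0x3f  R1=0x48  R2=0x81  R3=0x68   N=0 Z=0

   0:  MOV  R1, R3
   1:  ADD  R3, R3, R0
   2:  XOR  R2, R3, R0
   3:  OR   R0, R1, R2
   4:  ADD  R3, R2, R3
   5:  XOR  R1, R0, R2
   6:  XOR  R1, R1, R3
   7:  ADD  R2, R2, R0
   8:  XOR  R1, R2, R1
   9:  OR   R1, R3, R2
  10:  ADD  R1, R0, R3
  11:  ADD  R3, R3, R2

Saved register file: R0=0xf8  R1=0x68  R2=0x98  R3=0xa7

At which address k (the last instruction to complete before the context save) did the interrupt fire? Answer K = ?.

after  0: R0=0x3f R1=0x68 R2=0x81 R3=0x68  N=0 Z=0
after  1: R0=0x3f R1=0x68 R2=0x81 R3=0xa7  N=1 Z=0
after  2: R0=0x3f R1=0x68 R2=0x98 R3=0xa7  N=1 Z=0
after  3: R0=0xf8 R1=0x68 R2=0x98 R3=0xa7  N=1 Z=0
-- IRQ taken; context saved, return-PC = 4 --

K = 3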